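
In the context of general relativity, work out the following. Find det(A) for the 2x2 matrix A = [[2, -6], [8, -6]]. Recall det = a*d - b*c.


For a 2x2 matrix [[a, b], [c, d]], det = a*d - b*c.
a = 2, b = -6, c = 8, d = -6
a*d = 2 * -6 = -12
b*c = -6 * 8 = -48
det = -12 - -48 = 36

36


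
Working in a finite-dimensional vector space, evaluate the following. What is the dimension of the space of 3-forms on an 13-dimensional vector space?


The dimension of the space of p-forms on an n-dimensional space is C(n, p).
n = 13, p = 3
C(13, 3) = 13! / (3! * 10!) = 286

286


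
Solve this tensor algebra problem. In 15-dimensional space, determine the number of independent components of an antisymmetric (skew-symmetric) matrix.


An antisymmetric rank-2 tensor satisfies A_{ij} = -A_{ji}, so diagonal entries are zero.
The independent components are the upper-triangular entries: C(n, 2) = n(n-1)/2.
n = 15
C(15, 2) = 15 * 14 / 2 = 210 / 2 = 105

105


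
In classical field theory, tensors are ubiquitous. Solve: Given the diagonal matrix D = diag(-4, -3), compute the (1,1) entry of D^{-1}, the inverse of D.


For a diagonal matrix, the inverse has entries (D^{-1})_{ii} = 1/d_{ii}.
The diagonal entries are: d_{11} = -4, d_{22} = -3
We need (D^{-1})_{11} = 1/d_{11} = 1/-4 = -1/4

-1/4


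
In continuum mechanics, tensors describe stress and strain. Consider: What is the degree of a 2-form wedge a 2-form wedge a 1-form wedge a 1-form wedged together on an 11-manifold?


The degree of a wedge product is the sum of the degrees of the individual forms.
Degrees: 2, 2, 1, 1
Total degree = 2 + 2 + 1 + 1 = 6

6


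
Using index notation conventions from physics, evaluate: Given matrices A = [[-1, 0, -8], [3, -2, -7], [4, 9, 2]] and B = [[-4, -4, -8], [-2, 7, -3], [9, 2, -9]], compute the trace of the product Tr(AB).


Tr(AB) = sum_i (AB)_{ii} where (AB)_{ii} = sum_k A_{ik} B_{ki}.
(AB)_{11} = -1*-4 + 0*-2 + -8*9 = -68
(AB)_{22} = 3*-4 + -2*7 + -7*2 = -40
(AB)_{33} = 4*-8 + 9*-3 + 2*-9 = -77
Tr(AB) = -68 + -40 + -77 = -185

-185


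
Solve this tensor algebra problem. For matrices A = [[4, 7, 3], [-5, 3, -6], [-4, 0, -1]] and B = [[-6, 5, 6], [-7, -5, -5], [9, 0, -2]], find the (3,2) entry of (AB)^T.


(AB)^T_{ij} = (AB)_{ji} = sum_k A_{jk} B_{ki}.
For i=3, j=2 we need (AB)_{23}:
A_{21} * B_{13} = -5 * 6 = -30
A_{22} * B_{23} = 3 * -5 = -15
A_{23} * B_{33} = -6 * -2 = 12
Sum = -30 + -15 + 12 = -33

-33


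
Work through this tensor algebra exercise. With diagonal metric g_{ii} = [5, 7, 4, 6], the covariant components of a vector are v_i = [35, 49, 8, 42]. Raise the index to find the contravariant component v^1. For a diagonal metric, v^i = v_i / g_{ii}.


To raise an index with a diagonal metric: v^i = v_i / g_{ii}.
For index 1: v_1 = 35, g_{11} = 5
v^1 = 35 / 5 = 7

7


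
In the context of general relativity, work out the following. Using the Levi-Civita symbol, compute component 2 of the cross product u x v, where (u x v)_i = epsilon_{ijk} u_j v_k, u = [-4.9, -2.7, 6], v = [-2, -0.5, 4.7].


(u x v)_2 = sum_{j,k} epsilon_{2jk} u_j v_k. Only permutations of (1,2,3) contribute; the two non-zero terms are:
eps_{213} u_1 v_3 = -1 * -4.9 * 4.7 = 23.03
eps_{231} u_3 v_1 = 1 * 6 * -2 = -12
(u x v)_2 = 11.03

11.03


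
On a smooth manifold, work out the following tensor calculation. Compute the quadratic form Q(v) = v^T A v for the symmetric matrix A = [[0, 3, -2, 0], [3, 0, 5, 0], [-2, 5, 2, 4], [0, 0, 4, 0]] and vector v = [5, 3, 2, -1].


First compute Av:
(Av)_1 = 0*5 + 3*3 + -2*2 + 0*-1 = 5
(Av)_2 = 3*5 + 0*3 + 5*2 + 0*-1 = 25
(Av)_3 = -2*5 + 5*3 + 2*2 + 4*-1 = 5
(Av)_4 = 0*5 + 0*3 + 4*2 + 0*-1 = 8
Av = [5, 25, 5, 8]
Then v^T (Av) = 5*5 + 3*25 + 2*5 + -1*8
= 25 + 75 + 10 + -8 = 102

102


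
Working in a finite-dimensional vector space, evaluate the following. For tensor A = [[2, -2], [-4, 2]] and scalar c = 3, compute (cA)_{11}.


Scalar multiplication: (cA)_{ij} = c * A_{ij}.
c = 3
A_{11} = 2
(cA)_{11} = 3 * 2 = 6

6


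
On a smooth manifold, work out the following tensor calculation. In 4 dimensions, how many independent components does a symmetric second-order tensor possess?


A symmetric rank-2 tensor in d dimensions has d(d+1)/2 independent components.
d = 4
d(d+1)/2 = 4 * 5 / 2 = 20 / 2 = 10

10


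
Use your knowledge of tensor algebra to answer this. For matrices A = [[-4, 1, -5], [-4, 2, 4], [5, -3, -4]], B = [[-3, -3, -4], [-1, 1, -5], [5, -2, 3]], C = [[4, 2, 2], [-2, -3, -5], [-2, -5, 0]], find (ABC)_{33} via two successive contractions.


(ABC)_{33} = sum_m (AB)_{3m} C_{m3}. First compute row 3 of AB.
(AB)_{31} = 5*-3 + -3*-1 + -4*5 = -32
(AB)_{32} = 5*-3 + -3*1 + -4*-2 = -10
(AB)_{33} = 5*-4 + -3*-5 + -4*3 = -17
Now contract with column 3 of C:
(AB)_{31} * C_{13} = -32 * 2 = -64
(AB)_{32} * C_{23} = -10 * -5 = 50
(AB)_{33} * C_{33} = -17 * 0 = 0
(ABC)_{33} = -64 + 50 + 0 = -14

-14


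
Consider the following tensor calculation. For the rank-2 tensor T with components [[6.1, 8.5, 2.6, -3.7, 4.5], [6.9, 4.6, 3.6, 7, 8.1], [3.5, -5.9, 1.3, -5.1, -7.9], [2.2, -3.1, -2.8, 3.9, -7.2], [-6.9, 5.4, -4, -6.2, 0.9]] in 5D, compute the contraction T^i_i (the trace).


The contraction (trace) of a rank-2 tensor is the sum of its diagonal elements.
Diagonal entries: A[1,1] = 6.1, A[2,2] = 4.6, A[3,3] = 1.3, A[4,4] = 3.9, A[5,5] = 0.9
Tr(A) = 6.1 + 4.6 + 1.3 + 3.9 + 0.9 = 16.8

16.8


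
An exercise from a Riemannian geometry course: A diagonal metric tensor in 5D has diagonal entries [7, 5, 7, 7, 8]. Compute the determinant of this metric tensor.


For a diagonal metric, the determinant is the product of diagonal entries.
Diagonal entries: 7, 5, 7, 7, 8
det(g) = 7 * 5 * 7 * 7 * 8 = 13720

13720


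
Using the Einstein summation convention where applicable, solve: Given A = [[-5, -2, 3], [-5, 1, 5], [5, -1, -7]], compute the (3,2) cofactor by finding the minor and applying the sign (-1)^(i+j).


To find cofactor C_{32}, delete row 3 and column 2.
The resulting 2x2 submatrix is: [[-5, 3], [-5, 5]]
Minor M_{32} = -5*5 - 3*-5
  = -25 - -15 = -10
Sign = (-1)^(3+2) = (-1)^5 = -1
Cofactor C_{32} = -1 * -10 = 10

10


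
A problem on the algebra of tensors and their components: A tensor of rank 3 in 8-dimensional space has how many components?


The number of components of a rank-r tensor in d dimensions is d^r.
Here d = 8 and r = 3.
8^3 = 512

512


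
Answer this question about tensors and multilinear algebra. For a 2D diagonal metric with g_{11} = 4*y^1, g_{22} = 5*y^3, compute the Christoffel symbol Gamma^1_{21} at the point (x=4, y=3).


For a diagonal metric, Gamma^k_{ij} = (1/2) g^{kk} (dg_{ik}/dx_j + dg_{jk}/dx_i - dg_{ij}/dx_k).
The metric is diagonal, so g_{ab} = 0 for a != b.
At the given point: g_{11} = 12, g_{22} = 135
g^{11} = 1/12
dg_{21}/dx_1 = 0 (off-diagonal)
dg_{11}/dx_2 = dg_{11}/dx_2 = 4
dg_{21}/dx_1 = 0 (off-diagonal)
Numerator = 0 + 4 - 0 = 4
Gamma^1_{21} = 4 / (2 * 12) = 1/6

1/6


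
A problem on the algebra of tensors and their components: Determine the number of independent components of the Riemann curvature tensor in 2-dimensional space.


The Riemann tensor in d dimensions has d^2(d^2 - 1)/12 independent components.
d = 2, so d^2 = 4
d^2 - 1 = 3
d^2(d^2 - 1) = 4 * 3 = 12
Divide by 12: 12 / 12 = 1

1


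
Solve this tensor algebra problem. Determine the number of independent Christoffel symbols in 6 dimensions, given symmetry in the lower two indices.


Christoffel symbols Gamma^k_{ij} are symmetric in i,j, so there are d * d(d+1)/2 independent symbols.
d = 6
d(d+1)/2 = 6 * 7 / 2 = 21
Total = 6 * 21 = 126

126


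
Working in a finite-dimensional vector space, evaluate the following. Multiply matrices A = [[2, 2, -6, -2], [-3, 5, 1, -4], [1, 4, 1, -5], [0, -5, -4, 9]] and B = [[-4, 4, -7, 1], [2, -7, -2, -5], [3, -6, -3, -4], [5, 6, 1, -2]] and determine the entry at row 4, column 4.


(AB)_{ij} = sum_k A_{ik} B_{kj}.
For i=4, j=4:
A_{41} * B_{14} = 0 * 1 = 0
A_{42} * B_{24} = -5 * -5 = 25
A_{43} * B_{34} = -4 * -4 = 16
A_{44} * B_{44} = 9 * -2 = -18
Sum = 0 + 25 + 16 + -18 = 23

23


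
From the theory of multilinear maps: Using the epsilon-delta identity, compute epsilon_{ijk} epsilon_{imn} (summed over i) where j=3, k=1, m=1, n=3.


Using the identity: epsilon_{ijk} epsilon_{imn} = delta_{jm} delta_{kn} - delta_{jn} delta_{km}.
delta_{31} = 0
delta_{13} = 0
delta_{33} = 1
delta_{11} = 1
Result = 0 * 0 - 1 * 1 = 0 - 1 = -1

-1


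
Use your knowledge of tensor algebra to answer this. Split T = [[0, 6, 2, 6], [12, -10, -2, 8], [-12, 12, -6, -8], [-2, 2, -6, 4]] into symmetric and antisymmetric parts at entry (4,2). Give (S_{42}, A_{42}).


T_{42} = 2
T_{24} = 8
S_{42} = (2 + 8)/2 = 10/2 = 5
A_{42} = (2 - 8)/2 = -6/2 = -3
Check: S + A = 5 + -3 = 2 = T_{42}.

(5, -3)


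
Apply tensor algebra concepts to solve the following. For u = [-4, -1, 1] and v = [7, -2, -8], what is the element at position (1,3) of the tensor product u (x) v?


The outer product entry T_{ij} = u_i * v_j.
We need i=1, j=3.
u_1 = -4, v_3 = -8
T_{1,3} = -4 * -8 = 32

32


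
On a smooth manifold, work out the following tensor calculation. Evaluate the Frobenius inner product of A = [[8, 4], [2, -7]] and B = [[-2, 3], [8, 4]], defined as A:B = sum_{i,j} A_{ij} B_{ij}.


A:B = sum over all i,j of A_{ij} * B_{ij}.
Row 1: 8*-2=-16, 4*3=12 => row sum = -4
Row 2: 2*8=16, -7*4=-28 => row sum = -12
Total = -4 + -12 = -16

-16


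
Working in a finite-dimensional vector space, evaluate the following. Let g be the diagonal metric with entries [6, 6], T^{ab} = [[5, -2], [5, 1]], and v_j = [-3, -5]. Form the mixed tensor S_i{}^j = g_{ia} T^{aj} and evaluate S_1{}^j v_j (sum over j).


Step 1: lower the first index. For a diagonal metric, g_{ia} T^{aj} = g_{ii} T^{ij} (no sum on i).
g_{11} = 6
S_1{}^1 = 6 * T^{11} = 6 * 5 = 30
S_1{}^2 = 6 * T^{12} = 6 * -2 = -12
Step 2: contract S_1{}^j with v_j.
S_1{}^1 * v_1 = 30 * -3 = -90
S_1{}^2 * v_2 = -12 * -5 = 60
Result = -90 + 60 = -30

-30


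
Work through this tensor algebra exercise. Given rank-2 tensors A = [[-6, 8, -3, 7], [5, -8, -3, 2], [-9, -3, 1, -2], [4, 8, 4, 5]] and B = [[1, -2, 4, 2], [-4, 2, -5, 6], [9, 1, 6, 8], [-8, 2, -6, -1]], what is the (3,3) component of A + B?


Tensor addition is component-wise: (A + B)_{ij} = A_{ij} + B_{ij}.
A_{33} = 1
B_{33} = 6
(A + B)_{33} = 1 + 6 = 7

7


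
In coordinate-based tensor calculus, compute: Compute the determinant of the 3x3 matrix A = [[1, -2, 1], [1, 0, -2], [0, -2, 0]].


Expanding along the first row, det(A) = a11*M_11 - a12*M_12 + a13*M_13, where M_1j is the (1,j) minor.
Minor M_11 = 0*0 - -2*-2 = -4
Minor M_12 = 1*0 - -2*0 = 0
Minor M_13 = 1*-2 - 0*0 = -2
det = 1*(-4) - -2*(0) + 1*(-2)
    = -4 - 0 + -2
    = -6

-6


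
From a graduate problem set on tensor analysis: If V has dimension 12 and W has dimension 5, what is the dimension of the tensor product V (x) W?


The dimension of a tensor product is the product of dimensions.
dim(V) = 12, dim(W) = 5
dim(V (x) W) = 12 * 5 = 60

60


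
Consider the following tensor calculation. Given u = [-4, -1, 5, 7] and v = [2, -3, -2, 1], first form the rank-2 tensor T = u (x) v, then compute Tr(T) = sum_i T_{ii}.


The outer product gives T_{ij} = u_i v_j.
The trace (contraction) is Tr(T) = sum_i T_{ii} = sum_i u_i v_i.
Diagonal entries:
T_{11} = u_1 * v_1 = -4 * 2 = -8
T_{22} = u_2 * v_2 = -1 * -3 = 3
T_{33} = u_3 * v_3 = 5 * -2 = -10
T_{44} = u_4 * v_4 = 7 * 1 = 7
Tr(T) = -8 + 3 + -10 + 7 = -8

-8


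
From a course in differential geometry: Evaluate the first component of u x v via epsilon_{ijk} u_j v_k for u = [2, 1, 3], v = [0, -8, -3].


(u x v)_1 = sum_{j,k} epsilon_{1jk} u_j v_k. Only permutations of (1,2,3) contribute; the two non-zero terms are:
eps_{123} u_2 v_3 = 1 * 1 * -3 = -3
eps_{132} u_3 v_2 = -1 * 3 * -8 = 24
(u x v)_1 = 21

21


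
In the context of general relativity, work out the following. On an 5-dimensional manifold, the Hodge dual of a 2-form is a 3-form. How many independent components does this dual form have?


The Hodge dual of a p-form on an n-dimensional manifold is an (n-p)-form.
n = 5, p = 2, so dual degree = 5 - 2 = 3
The number of components is C(n, n-p) = C(5, 3) = 10

10


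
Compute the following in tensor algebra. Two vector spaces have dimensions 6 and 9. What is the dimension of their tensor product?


The dimension of a tensor product is the product of dimensions.
dim(V) = 6, dim(W) = 9
dim(V (x) W) = 6 * 9 = 54

54


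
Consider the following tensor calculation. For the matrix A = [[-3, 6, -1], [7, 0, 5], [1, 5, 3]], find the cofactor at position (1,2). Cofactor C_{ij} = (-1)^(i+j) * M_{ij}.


To find cofactor C_{12}, delete row 1 and column 2.
The resulting 2x2 submatrix is: [[7, 5], [1, 3]]
Minor M_{12} = 7*3 - 5*1
  = 21 - 5 = 16
Sign = (-1)^(1+2) = (-1)^3 = -1
Cofactor C_{12} = -1 * 16 = -16

-16


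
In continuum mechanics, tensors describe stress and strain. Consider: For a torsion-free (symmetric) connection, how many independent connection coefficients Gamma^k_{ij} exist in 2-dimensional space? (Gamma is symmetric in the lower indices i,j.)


Christoffel symbols Gamma^k_{ij} are symmetric in i,j, so there are d * d(d+1)/2 independent symbols.
d = 2
d(d+1)/2 = 2 * 3 / 2 = 3
Total = 2 * 3 = 6

6


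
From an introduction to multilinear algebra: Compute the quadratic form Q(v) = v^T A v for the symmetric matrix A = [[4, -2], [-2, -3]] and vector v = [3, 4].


First compute Av:
(Av)_1 = 4*3 + -2*4 = 4
(Av)_2 = -2*3 + -3*4 = -18
Av = [4, -18]
Then v^T (Av) = 3*4 + 4*-18
= 12 + -72 = -60

-60


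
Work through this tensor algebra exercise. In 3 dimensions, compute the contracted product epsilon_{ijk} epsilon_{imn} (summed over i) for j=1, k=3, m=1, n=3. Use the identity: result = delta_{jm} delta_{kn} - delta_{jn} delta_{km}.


Using the identity: epsilon_{ijk} epsilon_{imn} = delta_{jm} delta_{kn} - delta_{jn} delta_{km}.
delta_{11} = 1
delta_{33} = 1
delta_{13} = 0
delta_{31} = 0
Result = 1 * 1 - 0 * 0 = 1 - 0 = 1

1


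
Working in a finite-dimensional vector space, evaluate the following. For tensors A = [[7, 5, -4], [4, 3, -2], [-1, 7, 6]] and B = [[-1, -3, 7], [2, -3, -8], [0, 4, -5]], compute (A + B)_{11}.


Tensor addition is component-wise: (A + B)_{ij} = A_{ij} + B_{ij}.
A_{11} = 7
B_{11} = -1
(A + B)_{11} = 7 + -1 = 6

6


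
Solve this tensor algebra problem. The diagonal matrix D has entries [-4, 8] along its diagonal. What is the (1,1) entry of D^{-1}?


For a diagonal matrix, the inverse has entries (D^{-1})_{ii} = 1/d_{ii}.
The diagonal entries are: d_{11} = -4, d_{22} = 8
We need (D^{-1})_{11} = 1/d_{11} = 1/-4 = -1/4

-1/4


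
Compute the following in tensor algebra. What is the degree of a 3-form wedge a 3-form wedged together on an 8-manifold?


The degree of a wedge product is the sum of the degrees of the individual forms.
Degrees: 3, 3
Total degree = 3 + 3 = 6

6


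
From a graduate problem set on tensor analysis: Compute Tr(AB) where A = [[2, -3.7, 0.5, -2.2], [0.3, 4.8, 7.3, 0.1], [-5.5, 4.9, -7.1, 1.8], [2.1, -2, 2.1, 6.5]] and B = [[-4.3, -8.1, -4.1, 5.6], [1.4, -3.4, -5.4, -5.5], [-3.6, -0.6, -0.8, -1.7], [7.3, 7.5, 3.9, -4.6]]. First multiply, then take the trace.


Tr(AB) = sum_i (AB)_{ii} where (AB)_{ii} = sum_k A_{ik} B_{ki}.
(AB)_{11} = 2*-4.3 + -3.7*1.4 + 0.5*-3.6 + -2.2*7.3 = -31.64
(AB)_{22} = 0.3*-8.1 + 4.8*-3.4 + 7.3*-0.6 + 0.1*7.5 = -22.38
(AB)_{33} = -5.5*-4.1 + 4.9*-5.4 + -7.1*-0.8 + 1.8*3.9 = 8.79
(AB)_{44} = 2.1*5.6 + -2*-5.5 + 2.1*-1.7 + 6.5*-4.6 = -10.71
Tr(AB) = -31.64 + -22.38 + 8.79 + -10.71 = -55.94

-55.94


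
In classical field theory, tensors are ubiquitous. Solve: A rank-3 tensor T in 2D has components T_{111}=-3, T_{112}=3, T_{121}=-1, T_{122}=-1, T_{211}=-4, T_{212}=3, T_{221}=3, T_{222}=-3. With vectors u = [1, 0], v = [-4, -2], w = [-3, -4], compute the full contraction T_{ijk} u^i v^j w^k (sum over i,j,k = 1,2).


S = sum over i,j,k of T_{ijk} u_i v_j w_k. Expanding all 8 terms:
T_{111}*u_1*v_1*w_1 = -3*1*-4*-3 = -36  (running total: -36)
T_{112}*u_1*v_1*w_2 = 3*1*-4*-4 = 48  (running total: 12)
T_{121}*u_1*v_2*w_1 = -1*1*-2*-3 = -6  (running total: 6)
T_{122}*u_1*v_2*w_2 = -1*1*-2*-4 = -8  (running total: -2)
T_{211}*u_2*v_1*w_1 = -4*0*-4*-3 = 0  (running total: -2)
T_{212}*u_2*v_1*w_2 = 3*0*-4*-4 = 0  (running total: -2)
T_{221}*u_2*v_2*w_1 = 3*0*-2*-3 = 0  (running total: -2)
T_{222}*u_2*v_2*w_2 = -3*0*-2*-4 = 0  (running total: -2)
S = -2

-2


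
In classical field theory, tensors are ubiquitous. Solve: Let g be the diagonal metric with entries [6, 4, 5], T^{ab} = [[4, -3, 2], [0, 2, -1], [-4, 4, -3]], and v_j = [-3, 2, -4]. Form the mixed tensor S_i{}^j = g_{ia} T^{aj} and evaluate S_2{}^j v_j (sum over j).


Step 1: lower the first index. For a diagonal metric, g_{ia} T^{aj} = g_{ii} T^{ij} (no sum on i).
g_{22} = 4
S_2{}^1 = 4 * T^{21} = 4 * 0 = 0
S_2{}^2 = 4 * T^{22} = 4 * 2 = 8
S_2{}^3 = 4 * T^{23} = 4 * -1 = -4
Step 2: contract S_2{}^j with v_j.
S_2{}^1 * v_1 = 0 * -3 = 0
S_2{}^2 * v_2 = 8 * 2 = 16
S_2{}^3 * v_3 = -4 * -4 = 16
Result = 0 + 16 + 16 = 32

32


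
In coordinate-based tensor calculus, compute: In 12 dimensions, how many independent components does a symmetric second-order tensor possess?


A symmetric rank-2 tensor in d dimensions has d(d+1)/2 independent components.
d = 12
d(d+1)/2 = 12 * 13 / 2 = 156 / 2 = 78

78


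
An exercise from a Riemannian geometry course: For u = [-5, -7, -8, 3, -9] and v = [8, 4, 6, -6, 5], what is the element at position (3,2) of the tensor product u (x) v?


The outer product entry T_{ij} = u_i * v_j.
We need i=3, j=2.
u_3 = -8, v_2 = 4
T_{3,2} = -8 * 4 = -32

-32


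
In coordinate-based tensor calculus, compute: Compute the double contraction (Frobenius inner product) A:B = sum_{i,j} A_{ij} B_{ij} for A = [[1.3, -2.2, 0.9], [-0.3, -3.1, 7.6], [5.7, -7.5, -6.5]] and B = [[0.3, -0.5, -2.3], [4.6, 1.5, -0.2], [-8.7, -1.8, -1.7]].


A:B = sum over all i,j of A_{ij} * B_{ij}.
Row 1: 1.3*0.3=0.39, -2.2*-0.5=1.1, 0.9*-2.3=-2.07 => row sum = -0.58
Row 2: -0.3*4.6=-1.38, -3.1*1.5=-4.65, 7.6*-0.2=-1.52 => row sum = -7.55
Row 3: 5.7*-8.7=-49.59, -7.5*-1.8=13.5, -6.5*-1.7=11.05 => row sum = -25.04
Total = -0.58 + -7.55 + -25.04 = -33.17

-33.17


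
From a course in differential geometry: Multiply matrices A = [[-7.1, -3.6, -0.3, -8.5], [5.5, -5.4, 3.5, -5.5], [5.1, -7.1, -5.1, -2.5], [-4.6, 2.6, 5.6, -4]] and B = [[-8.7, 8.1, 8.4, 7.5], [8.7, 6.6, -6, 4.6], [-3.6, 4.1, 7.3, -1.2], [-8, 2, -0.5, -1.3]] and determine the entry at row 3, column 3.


(AB)_{ij} = sum_k A_{ik} B_{kj}.
For i=3, j=3:
A_{31} * B_{13} = 5.1 * 8.4 = 42.84
A_{32} * B_{23} = -7.1 * -6 = 42.6
A_{33} * B_{33} = -5.1 * 7.3 = -37.23
A_{34} * B_{43} = -2.5 * -0.5 = 1.25
Sum = 42.84 + 42.6 + -37.23 + 1.25 = 49.46

49.46


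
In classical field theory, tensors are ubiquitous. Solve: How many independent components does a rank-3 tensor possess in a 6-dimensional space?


The number of components of a rank-r tensor in d dimensions is d^r.
Here d = 6 and r = 3.
6^3 = 216

216


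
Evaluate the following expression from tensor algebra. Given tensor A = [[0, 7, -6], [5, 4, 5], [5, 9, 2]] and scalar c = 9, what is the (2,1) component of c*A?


Scalar multiplication: (cA)_{ij} = c * A_{ij}.
c = 9
A_{21} = 5
(cA)_{21} = 9 * 5 = 45

45


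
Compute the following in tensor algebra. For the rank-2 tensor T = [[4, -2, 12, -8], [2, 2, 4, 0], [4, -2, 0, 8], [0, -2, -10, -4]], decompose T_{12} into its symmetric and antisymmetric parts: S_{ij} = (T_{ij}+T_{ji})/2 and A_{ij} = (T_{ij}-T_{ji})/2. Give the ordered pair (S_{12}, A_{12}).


T_{12} = -2
T_{21} = 2
S_{12} = (-2 + 2)/2 = 0/2 = 0
A_{12} = (-2 - 2)/2 = -4/2 = -2
Check: S + A = 0 + -2 = -2 = T_{12}.

(0, -2)


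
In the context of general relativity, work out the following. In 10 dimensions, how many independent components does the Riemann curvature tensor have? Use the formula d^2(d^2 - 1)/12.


The Riemann tensor in d dimensions has d^2(d^2 - 1)/12 independent components.
d = 10, so d^2 = 100
d^2 - 1 = 99
d^2(d^2 - 1) = 100 * 99 = 9900
Divide by 12: 9900 / 12 = 825

825


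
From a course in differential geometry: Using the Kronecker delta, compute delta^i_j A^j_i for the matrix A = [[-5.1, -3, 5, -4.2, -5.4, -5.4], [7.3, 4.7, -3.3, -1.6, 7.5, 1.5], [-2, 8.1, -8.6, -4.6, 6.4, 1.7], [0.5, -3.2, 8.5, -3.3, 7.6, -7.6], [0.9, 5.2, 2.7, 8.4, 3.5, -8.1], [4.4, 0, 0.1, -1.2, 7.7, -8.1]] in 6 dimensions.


The contraction (trace) of a rank-2 tensor is the sum of its diagonal elements.
Diagonal entries: A[1,1] = -5.1, A[2,2] = 4.7, A[3,3] = -8.6, A[4,4] = -3.3, A[5,5] = 3.5, A[6,6] = -8.1
Tr(A) = -5.1 + 4.7 + -8.6 + -3.3 + 3.5 + -8.1 = -16.9

-16.9


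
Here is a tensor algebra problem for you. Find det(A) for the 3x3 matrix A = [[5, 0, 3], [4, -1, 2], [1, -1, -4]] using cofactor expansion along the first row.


Expanding along the first row, det(A) = a11*M_11 - a12*M_12 + a13*M_13, where M_1j is the (1,j) minor.
Minor M_11 = -1*-4 - 2*-1 = 6
Minor M_12 = 4*-4 - 2*1 = -18
Minor M_13 = 4*-1 - -1*1 = -3
det = 5*(6) - 0*(-18) + 3*(-3)
    = 30 - 0 + -9
    = 21

21


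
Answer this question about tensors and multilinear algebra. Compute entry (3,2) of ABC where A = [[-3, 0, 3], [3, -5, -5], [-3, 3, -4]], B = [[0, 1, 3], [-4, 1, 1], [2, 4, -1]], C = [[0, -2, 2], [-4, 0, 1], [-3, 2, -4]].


(ABC)_{32} = sum_m (AB)_{3m} C_{m2}. First compute row 3 of AB.
(AB)_{31} = -3*0 + 3*-4 + -4*2 = -20
(AB)_{32} = -3*1 + 3*1 + -4*4 = -16
(AB)_{33} = -3*3 + 3*1 + -4*-1 = -2
Now contract with column 2 of C:
(AB)_{31} * C_{12} = -20 * -2 = 40
(AB)_{32} * C_{22} = -16 * 0 = 0
(AB)_{33} * C_{32} = -2 * 2 = -4
(ABC)_{32} = 40 + 0 + -4 = 36

36


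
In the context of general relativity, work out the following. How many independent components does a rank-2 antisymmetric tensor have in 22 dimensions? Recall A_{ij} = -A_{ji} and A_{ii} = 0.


An antisymmetric rank-2 tensor satisfies A_{ij} = -A_{ji}, so diagonal entries are zero.
The independent components are the upper-triangular entries: C(n, 2) = n(n-1)/2.
n = 22
C(22, 2) = 22 * 21 / 2 = 462 / 2 = 231

231


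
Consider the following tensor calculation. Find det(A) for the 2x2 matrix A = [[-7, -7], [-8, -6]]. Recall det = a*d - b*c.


For a 2x2 matrix [[a, b], [c, d]], det = a*d - b*c.
a = -7, b = -7, c = -8, d = -6
a*d = -7 * -6 = 42
b*c = -7 * -8 = 56
det = 42 - 56 = -14

-14


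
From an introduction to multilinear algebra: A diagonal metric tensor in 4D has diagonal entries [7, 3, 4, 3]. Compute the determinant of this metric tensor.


For a diagonal metric, the determinant is the product of diagonal entries.
Diagonal entries: 7, 3, 4, 3
det(g) = 7 * 3 * 4 * 3 = 252

252


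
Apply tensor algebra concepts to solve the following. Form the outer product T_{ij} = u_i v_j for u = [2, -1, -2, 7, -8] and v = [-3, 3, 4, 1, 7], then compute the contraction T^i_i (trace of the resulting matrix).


The outer product gives T_{ij} = u_i v_j.
The trace (contraction) is Tr(T) = sum_i T_{ii} = sum_i u_i v_i.
Diagonal entries:
T_{11} = u_1 * v_1 = 2 * -3 = -6
T_{22} = u_2 * v_2 = -1 * 3 = -3
T_{33} = u_3 * v_3 = -2 * 4 = -8
T_{44} = u_4 * v_4 = 7 * 1 = 7
T_{55} = u_5 * v_5 = -8 * 7 = -56
Tr(T) = -6 + -3 + -8 + 7 + -56 = -66

-66


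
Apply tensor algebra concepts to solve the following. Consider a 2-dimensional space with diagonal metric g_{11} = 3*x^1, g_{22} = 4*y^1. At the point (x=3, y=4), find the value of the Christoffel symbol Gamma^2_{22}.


For a diagonal metric, Gamma^k_{ij} = (1/2) g^{kk} (dg_{ik}/dx_j + dg_{jk}/dx_i - dg_{ij}/dx_k).
The metric is diagonal, so g_{ab} = 0 for a != b.
At the given point: g_{11} = 9, g_{22} = 16
g^{22} = 1/16
dg_{22}/dx_2 = dg_{22}/dx_2 = 4
dg_{22}/dx_2 = dg_{22}/dx_2 = 4
dg_{22}/dx_2 = dg_{22}/dx_2 = 4
Numerator = 4 + 4 - 4 = 4
Gamma^2_{22} = 4 / (2 * 16) = 1/8

1/8


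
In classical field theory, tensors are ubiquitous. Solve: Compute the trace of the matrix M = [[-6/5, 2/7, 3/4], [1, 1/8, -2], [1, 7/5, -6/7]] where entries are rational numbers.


The trace is the sum of diagonal entries.
Diagonal: M[1,1] = -6/5, M[2,2] = 1/8, M[3,3] = -6/7
Tr(M) = -6/5 + 1/8 + -6/7
Computing step by step:
After adding M[1,1]: -6/5
After adding M[2,2]: -43/40
After adding M[3,3]: -541/280
Tr(M) = -541/280

-541/280


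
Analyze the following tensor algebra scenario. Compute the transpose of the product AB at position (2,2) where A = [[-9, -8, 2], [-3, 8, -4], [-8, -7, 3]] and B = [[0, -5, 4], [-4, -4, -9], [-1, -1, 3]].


(AB)^T_{ij} = (AB)_{ji} = sum_k A_{jk} B_{ki}.
For i=2, j=2 we need (AB)_{22}:
A_{21} * B_{12} = -3 * -5 = 15
A_{22} * B_{22} = 8 * -4 = -32
A_{23} * B_{32} = -4 * -1 = 4
Sum = 15 + -32 + 4 = -13

-13


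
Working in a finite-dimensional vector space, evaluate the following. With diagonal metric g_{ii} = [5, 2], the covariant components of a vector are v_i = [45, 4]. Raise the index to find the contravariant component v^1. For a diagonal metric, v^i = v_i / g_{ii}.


To raise an index with a diagonal metric: v^i = v_i / g_{ii}.
For index 1: v_1 = 45, g_{11} = 5
v^1 = 45 / 5 = 9

9


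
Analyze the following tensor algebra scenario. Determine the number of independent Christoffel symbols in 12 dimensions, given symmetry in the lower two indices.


Christoffel symbols Gamma^k_{ij} are symmetric in i,j, so there are d * d(d+1)/2 independent symbols.
d = 12
d(d+1)/2 = 12 * 13 / 2 = 78
Total = 12 * 78 = 936

936


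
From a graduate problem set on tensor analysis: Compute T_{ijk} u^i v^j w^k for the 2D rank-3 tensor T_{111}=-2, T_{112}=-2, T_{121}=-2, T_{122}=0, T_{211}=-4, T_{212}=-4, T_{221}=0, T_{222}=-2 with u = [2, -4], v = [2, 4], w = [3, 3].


S = sum over i,j,k of T_{ijk} u_i v_j w_k. Expanding all 8 terms:
T_{111}*u_1*v_1*w_1 = -2*2*2*3 = -24  (running total: -24)
T_{112}*u_1*v_1*w_2 = -2*2*2*3 = -24  (running total: -48)
T_{121}*u_1*v_2*w_1 = -2*2*4*3 = -48  (running total: -96)
T_{122}*u_1*v_2*w_2 = 0*2*4*3 = 0  (running total: -96)
T_{211}*u_2*v_1*w_1 = -4*-4*2*3 = 96  (running total: 0)
T_{212}*u_2*v_1*w_2 = -4*-4*2*3 = 96  (running total: 96)
T_{221}*u_2*v_2*w_1 = 0*-4*4*3 = 0  (running total: 96)
T_{222}*u_2*v_2*w_2 = -2*-4*4*3 = 96  (running total: 192)
S = 192

192


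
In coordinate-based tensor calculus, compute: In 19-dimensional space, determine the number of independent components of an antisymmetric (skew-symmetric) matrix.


An antisymmetric rank-2 tensor satisfies A_{ij} = -A_{ji}, so diagonal entries are zero.
The independent components are the upper-triangular entries: C(n, 2) = n(n-1)/2.
n = 19
C(19, 2) = 19 * 18 / 2 = 342 / 2 = 171

171


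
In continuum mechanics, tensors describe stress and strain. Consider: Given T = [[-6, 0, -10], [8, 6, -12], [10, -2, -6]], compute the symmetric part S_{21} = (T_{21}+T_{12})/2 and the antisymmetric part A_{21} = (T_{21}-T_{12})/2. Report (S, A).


T_{21} = 8
T_{12} = 0
S_{21} = (8 + 0)/2 = 8/2 = 4
A_{21} = (8 - 0)/2 = 8/2 = 4
Check: S + A = 4 + 4 = 8 = T_{21}.

(4, 4)


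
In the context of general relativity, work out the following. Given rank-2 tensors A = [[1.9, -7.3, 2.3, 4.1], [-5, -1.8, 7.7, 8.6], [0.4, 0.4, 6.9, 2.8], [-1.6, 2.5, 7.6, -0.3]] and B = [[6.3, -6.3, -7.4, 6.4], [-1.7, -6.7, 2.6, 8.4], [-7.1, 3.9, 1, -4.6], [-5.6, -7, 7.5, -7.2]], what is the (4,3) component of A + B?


Tensor addition is component-wise: (A + B)_{ij} = A_{ij} + B_{ij}.
A_{43} = 7.6
B_{43} = 7.5
(A + B)_{43} = 7.6 + 7.5 = 15.1

15.1


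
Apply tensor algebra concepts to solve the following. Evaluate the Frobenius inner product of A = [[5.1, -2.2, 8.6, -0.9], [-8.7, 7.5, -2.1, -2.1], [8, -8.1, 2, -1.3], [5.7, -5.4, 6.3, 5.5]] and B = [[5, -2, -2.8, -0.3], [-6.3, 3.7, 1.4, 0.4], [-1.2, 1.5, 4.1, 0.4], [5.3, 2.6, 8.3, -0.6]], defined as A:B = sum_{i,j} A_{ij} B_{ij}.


A:B = sum over all i,j of A_{ij} * B_{ij}.
Row 1: 5.1*5=25.5, -2.2*-2=4.4, 8.6*-2.8=-24.08, -0.9*-0.3=0.27 => row sum = 6.09
Row 2: -8.7*-6.3=54.81, 7.5*3.7=27.75, -2.1*1.4=-2.94, -2.1*0.4=-0.84 => row sum = 78.78
Row 3: 8*-1.2=-9.6, -8.1*1.5=-12.15, 2*4.1=8.2, -1.3*0.4=-0.52 => row sum = -14.07
Row 4: 5.7*5.3=30.21, -5.4*2.6=-14.04, 6.3*8.3=52.29, 5.5*-0.6=-3.3 => row sum = 65.16
Total = 6.09 + 78.78 + -14.07 + 65.16 = 135.96

135.96


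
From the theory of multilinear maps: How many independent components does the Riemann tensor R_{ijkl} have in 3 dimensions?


The Riemann tensor in d dimensions has d^2(d^2 - 1)/12 independent components.
d = 3, so d^2 = 9
d^2 - 1 = 8
d^2(d^2 - 1) = 9 * 8 = 72
Divide by 12: 72 / 12 = 6

6


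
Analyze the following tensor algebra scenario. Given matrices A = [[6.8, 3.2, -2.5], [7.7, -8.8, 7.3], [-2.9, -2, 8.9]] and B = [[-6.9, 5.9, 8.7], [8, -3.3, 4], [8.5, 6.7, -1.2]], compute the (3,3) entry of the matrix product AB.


(AB)_{ij} = sum_k A_{ik} B_{kj}.
For i=3, j=3:
A_{31} * B_{13} = -2.9 * 8.7 = -25.23
A_{32} * B_{23} = -2 * 4 = -8
A_{33} * B_{33} = 8.9 * -1.2 = -10.68
Sum = -25.23 + -8 + -10.68 = -43.91

-43.91


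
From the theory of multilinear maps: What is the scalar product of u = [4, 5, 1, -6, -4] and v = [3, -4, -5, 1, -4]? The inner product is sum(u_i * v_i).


The inner product u . v = sum of u_i * v_i.
Term-by-term: 4 * 3, 5 * -4, 1 * -5, -6 * 1, -4 * -4
Products: 12, -20, -5, -6, 16
Sum = 12 + -20 + -5 + -6 + 16 = -3

-3


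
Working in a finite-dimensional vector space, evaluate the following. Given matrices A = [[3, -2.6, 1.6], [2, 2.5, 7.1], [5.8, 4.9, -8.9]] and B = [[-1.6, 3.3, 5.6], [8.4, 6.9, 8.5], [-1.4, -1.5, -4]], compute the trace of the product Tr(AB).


Tr(AB) = sum_i (AB)_{ii} where (AB)_{ii} = sum_k A_{ik} B_{ki}.
(AB)_{11} = 3*-1.6 + -2.6*8.4 + 1.6*-1.4 = -28.88
(AB)_{22} = 2*3.3 + 2.5*6.9 + 7.1*-1.5 = 13.2
(AB)_{33} = 5.8*5.6 + 4.9*8.5 + -8.9*-4 = 109.73
Tr(AB) = -28.88 + 13.2 + 109.73 = 94.05

94.05


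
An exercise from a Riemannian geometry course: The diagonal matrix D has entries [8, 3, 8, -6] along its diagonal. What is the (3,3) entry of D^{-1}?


For a diagonal matrix, the inverse has entries (D^{-1})_{ii} = 1/d_{ii}.
The diagonal entries are: d_{11} = 8, d_{22} = 3, d_{33} = 8, d_{44} = -6
We need (D^{-1})_{33} = 1/d_{33} = 1/8 = 1/8

1/8


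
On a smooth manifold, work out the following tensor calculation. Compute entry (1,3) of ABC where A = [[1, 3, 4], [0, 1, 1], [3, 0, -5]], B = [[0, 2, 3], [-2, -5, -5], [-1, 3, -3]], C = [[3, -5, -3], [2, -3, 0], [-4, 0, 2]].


(ABC)_{13} = sum_m (AB)_{1m} C_{m3}. First compute row 1 of AB.
(AB)_{11} = 1*0 + 3*-2 + 4*-1 = -10
(AB)_{12} = 1*2 + 3*-5 + 4*3 = -1
(AB)_{13} = 1*3 + 3*-5 + 4*-3 = -24
Now contract with column 3 of C:
(AB)_{11} * C_{13} = -10 * -3 = 30
(AB)_{12} * C_{23} = -1 * 0 = 0
(AB)_{13} * C_{33} = -24 * 2 = -48
(ABC)_{13} = 30 + 0 + -48 = -18

-18


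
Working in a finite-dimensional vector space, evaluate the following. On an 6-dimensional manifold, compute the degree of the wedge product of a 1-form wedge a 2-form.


The degree of a wedge product is the sum of the degrees of the individual forms.
Degrees: 1, 2
Total degree = 1 + 2 = 3

3


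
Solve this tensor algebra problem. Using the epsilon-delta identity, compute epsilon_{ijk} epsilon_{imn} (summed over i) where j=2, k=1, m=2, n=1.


Using the identity: epsilon_{ijk} epsilon_{imn} = delta_{jm} delta_{kn} - delta_{jn} delta_{km}.
delta_{22} = 1
delta_{11} = 1
delta_{21} = 0
delta_{12} = 0
Result = 1 * 1 - 0 * 0 = 1 - 0 = 1

1


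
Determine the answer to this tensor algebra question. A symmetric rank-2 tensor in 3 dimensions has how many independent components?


A symmetric rank-2 tensor in d dimensions has d(d+1)/2 independent components.
d = 3
d(d+1)/2 = 3 * 4 / 2 = 12 / 2 = 6

6


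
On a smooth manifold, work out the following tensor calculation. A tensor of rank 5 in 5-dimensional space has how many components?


The number of components of a rank-r tensor in d dimensions is d^r.
Here d = 5 and r = 5.
5^5 = 3125

3125


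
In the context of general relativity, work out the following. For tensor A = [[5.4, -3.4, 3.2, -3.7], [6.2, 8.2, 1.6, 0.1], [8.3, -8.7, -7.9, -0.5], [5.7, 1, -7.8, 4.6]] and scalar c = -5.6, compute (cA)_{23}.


Scalar multiplication: (cA)_{ij} = c * A_{ij}.
c = -5.6
A_{23} = 1.6
(cA)_{23} = -5.6 * 1.6 = -8.96

-8.96


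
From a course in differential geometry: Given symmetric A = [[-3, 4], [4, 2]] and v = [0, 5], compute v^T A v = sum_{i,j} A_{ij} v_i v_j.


First compute Av:
(Av)_1 = -3*0 + 4*5 = 20
(Av)_2 = 4*0 + 2*5 = 10
Av = [20, 10]
Then v^T (Av) = 0*20 + 5*10
= 0 + 50 = 50

50


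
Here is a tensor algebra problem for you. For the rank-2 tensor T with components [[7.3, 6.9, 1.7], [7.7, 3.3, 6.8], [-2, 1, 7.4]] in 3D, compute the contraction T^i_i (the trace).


The contraction (trace) of a rank-2 tensor is the sum of its diagonal elements.
Diagonal entries: A[1,1] = 7.3, A[2,2] = 3.3, A[3,3] = 7.4
Tr(A) = 7.3 + 3.3 + 7.4 = 18

18


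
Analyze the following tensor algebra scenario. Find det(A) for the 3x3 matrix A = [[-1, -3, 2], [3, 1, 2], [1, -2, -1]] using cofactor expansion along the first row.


Expanding along the first row, det(A) = a11*M_11 - a12*M_12 + a13*M_13, where M_1j is the (1,j) minor.
Minor M_11 = 1*-1 - 2*-2 = 3
Minor M_12 = 3*-1 - 2*1 = -5
Minor M_13 = 3*-2 - 1*1 = -7
det = -1*(3) - -3*(-5) + 2*(-7)
    = -3 - 15 + -14
    = -32

-32


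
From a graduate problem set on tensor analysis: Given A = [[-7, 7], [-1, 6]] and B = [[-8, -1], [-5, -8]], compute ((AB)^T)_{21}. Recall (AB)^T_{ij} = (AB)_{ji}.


(AB)^T_{ij} = (AB)_{ji} = sum_k A_{jk} B_{ki}.
For i=2, j=1 we need (AB)_{12}:
A_{11} * B_{12} = -7 * -1 = 7
A_{12} * B_{22} = 7 * -8 = -56
Sum = 7 + -56 = -49

-49


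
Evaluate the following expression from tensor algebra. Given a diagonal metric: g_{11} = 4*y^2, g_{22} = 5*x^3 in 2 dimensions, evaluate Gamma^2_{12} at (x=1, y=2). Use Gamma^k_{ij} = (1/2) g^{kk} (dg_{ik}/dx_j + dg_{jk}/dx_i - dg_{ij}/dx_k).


For a diagonal metric, Gamma^k_{ij} = (1/2) g^{kk} (dg_{ik}/dx_j + dg_{jk}/dx_i - dg_{ij}/dx_k).
The metric is diagonal, so g_{ab} = 0 for a != b.
At the given point: g_{11} = 16, g_{22} = 5
g^{22} = 1/5
dg_{12}/dx_2 = 0 (off-diagonal)
dg_{22}/dx_1 = dg_{22}/dx_1 = 15
dg_{12}/dx_2 = 0 (off-diagonal)
Numerator = 0 + 15 - 0 = 15
Gamma^2_{12} = 15 / (2 * 5) = 3/2

3/2


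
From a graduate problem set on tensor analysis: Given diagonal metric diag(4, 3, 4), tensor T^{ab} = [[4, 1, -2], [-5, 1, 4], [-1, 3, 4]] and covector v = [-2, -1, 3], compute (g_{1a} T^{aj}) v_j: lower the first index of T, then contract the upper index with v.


Step 1: lower the first index. For a diagonal metric, g_{ia} T^{aj} = g_{ii} T^{ij} (no sum on i).
g_{11} = 4
S_1{}^1 = 4 * T^{11} = 4 * 4 = 16
S_1{}^2 = 4 * T^{12} = 4 * 1 = 4
S_1{}^3 = 4 * T^{13} = 4 * -2 = -8
Step 2: contract S_1{}^j with v_j.
S_1{}^1 * v_1 = 16 * -2 = -32
S_1{}^2 * v_2 = 4 * -1 = -4
S_1{}^3 * v_3 = -8 * 3 = -24
Result = -32 + -4 + -24 = -60

-60


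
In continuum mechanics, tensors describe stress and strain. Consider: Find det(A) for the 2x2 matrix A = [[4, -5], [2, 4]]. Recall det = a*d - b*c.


For a 2x2 matrix [[a, b], [c, d]], det = a*d - b*c.
a = 4, b = -5, c = 2, d = 4
a*d = 4 * 4 = 16
b*c = -5 * 2 = -10
det = 16 - -10 = 26

26


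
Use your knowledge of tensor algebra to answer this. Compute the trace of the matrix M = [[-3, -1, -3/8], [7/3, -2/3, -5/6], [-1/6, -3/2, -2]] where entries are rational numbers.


The trace is the sum of diagonal entries.
Diagonal: M[1,1] = -3, M[2,2] = -2/3, M[3,3] = -2
Tr(M) = -3 + -2/3 + -2
Computing step by step:
After adding M[1,1]: -3
After adding M[2,2]: -11/3
After adding M[3,3]: -17/3
Tr(M) = -17/3

-17/3


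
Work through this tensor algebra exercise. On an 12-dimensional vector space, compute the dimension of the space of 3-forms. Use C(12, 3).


The dimension of the space of p-forms on an n-dimensional space is C(n, p).
n = 12, p = 3
C(12, 3) = 12! / (3! * 9!) = 220

220


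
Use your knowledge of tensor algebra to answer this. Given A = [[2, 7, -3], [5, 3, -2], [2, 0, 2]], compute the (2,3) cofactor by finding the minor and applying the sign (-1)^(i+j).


To find cofactor C_{23}, delete row 2 and column 3.
The resulting 2x2 submatrix is: [[2, 7], [2, 0]]
Minor M_{23} = 2*0 - 7*2
  = 0 - 14 = -14
Sign = (-1)^(2+3) = (-1)^5 = -1
Cofactor C_{23} = -1 * -14 = 14

14


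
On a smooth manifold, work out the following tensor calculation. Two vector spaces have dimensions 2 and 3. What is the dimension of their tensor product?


The dimension of a tensor product is the product of dimensions.
dim(V) = 2, dim(W) = 3
dim(V (x) W) = 2 * 3 = 6

6


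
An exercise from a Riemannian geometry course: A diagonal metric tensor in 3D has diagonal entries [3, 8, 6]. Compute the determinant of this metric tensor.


For a diagonal metric, the determinant is the product of diagonal entries.
Diagonal entries: 3, 8, 6
det(g) = 3 * 8 * 6 = 144

144


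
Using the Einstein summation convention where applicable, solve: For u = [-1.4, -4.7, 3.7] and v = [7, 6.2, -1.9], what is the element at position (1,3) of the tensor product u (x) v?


The outer product entry T_{ij} = u_i * v_j.
We need i=1, j=3.
u_1 = -1.4, v_3 = -1.9
T_{1,3} = -1.4 * -1.9 = 2.66

2.66


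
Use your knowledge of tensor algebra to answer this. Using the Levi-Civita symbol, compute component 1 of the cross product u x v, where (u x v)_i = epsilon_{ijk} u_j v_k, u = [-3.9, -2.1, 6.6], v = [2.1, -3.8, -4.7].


(u x v)_1 = sum_{j,k} epsilon_{1jk} u_j v_k. Only permutations of (1,2,3) contribute; the two non-zero terms are:
eps_{123} u_2 v_3 = 1 * -2.1 * -4.7 = 9.87
eps_{132} u_3 v_2 = -1 * 6.6 * -3.8 = 25.08
(u x v)_1 = 34.95

34.95


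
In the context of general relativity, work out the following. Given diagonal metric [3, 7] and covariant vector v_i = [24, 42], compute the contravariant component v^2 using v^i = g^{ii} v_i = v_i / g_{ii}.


To raise an index with a diagonal metric: v^i = v_i / g_{ii}.
For index 2: v_2 = 42, g_{22} = 7
v^2 = 42 / 7 = 6

6


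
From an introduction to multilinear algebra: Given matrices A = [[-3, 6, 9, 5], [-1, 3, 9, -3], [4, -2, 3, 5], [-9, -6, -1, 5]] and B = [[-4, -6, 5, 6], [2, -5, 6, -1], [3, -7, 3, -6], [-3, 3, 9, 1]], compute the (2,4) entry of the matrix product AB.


(AB)_{ij} = sum_k A_{ik} B_{kj}.
For i=2, j=4:
A_{21} * B_{14} = -1 * 6 = -6
A_{22} * B_{24} = 3 * -1 = -3
A_{23} * B_{34} = 9 * -6 = -54
A_{24} * B_{44} = -3 * 1 = -3
Sum = -6 + -3 + -54 + -3 = -66

-66


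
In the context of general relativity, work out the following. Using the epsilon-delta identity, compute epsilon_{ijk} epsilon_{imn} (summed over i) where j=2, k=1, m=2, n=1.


Using the identity: epsilon_{ijk} epsilon_{imn} = delta_{jm} delta_{kn} - delta_{jn} delta_{km}.
delta_{22} = 1
delta_{11} = 1
delta_{21} = 0
delta_{12} = 0
Result = 1 * 1 - 0 * 0 = 1 - 0 = 1

1


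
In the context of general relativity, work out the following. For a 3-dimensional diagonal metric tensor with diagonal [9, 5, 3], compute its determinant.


For a diagonal metric, the determinant is the product of diagonal entries.
Diagonal entries: 9, 5, 3
det(g) = 9 * 5 * 3 = 135

135


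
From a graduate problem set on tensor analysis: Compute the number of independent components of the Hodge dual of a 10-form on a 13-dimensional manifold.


The Hodge dual of a p-form on an n-dimensional manifold is an (n-p)-form.
n = 13, p = 10, so dual degree = 13 - 10 = 3
The number of components is C(n, n-p) = C(13, 3) = 286

286


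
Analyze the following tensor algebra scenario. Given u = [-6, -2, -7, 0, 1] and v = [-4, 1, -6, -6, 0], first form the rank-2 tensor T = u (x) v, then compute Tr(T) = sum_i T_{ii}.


The outer product gives T_{ij} = u_i v_j.
The trace (contraction) is Tr(T) = sum_i T_{ii} = sum_i u_i v_i.
Diagonal entries:
T_{11} = u_1 * v_1 = -6 * -4 = 24
T_{22} = u_2 * v_2 = -2 * 1 = -2
T_{33} = u_3 * v_3 = -7 * -6 = 42
T_{44} = u_4 * v_4 = 0 * -6 = 0
T_{55} = u_5 * v_5 = 1 * 0 = 0
Tr(T) = 24 + -2 + 42 + 0 + 0 = 64

64
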